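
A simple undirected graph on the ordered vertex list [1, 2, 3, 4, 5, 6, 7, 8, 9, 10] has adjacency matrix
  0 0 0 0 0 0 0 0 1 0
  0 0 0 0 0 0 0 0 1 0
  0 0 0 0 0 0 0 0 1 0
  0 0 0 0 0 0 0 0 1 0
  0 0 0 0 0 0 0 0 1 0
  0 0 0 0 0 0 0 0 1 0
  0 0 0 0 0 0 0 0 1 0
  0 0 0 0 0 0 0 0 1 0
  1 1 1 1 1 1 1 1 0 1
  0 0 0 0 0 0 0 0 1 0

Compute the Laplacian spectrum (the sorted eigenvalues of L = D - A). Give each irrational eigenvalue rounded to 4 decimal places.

With the vertex order [1, 2, 3, 4, 5, 6, 7, 8, 9, 10], the degrees are [1, 1, 1, 1, 1, 1, 1, 1, 9, 1], giving D = diag(1, 1, 1, 1, 1, 1, 1, 1, 9, 1) and L = D - A. Since every row of L sums to 0, the all-ones vector is in the kernel and 0 is an eigenvalue. The single zero eigenvalue shows the graph is connected.

[0, 1, 1, 1, 1, 1, 1, 1, 1, 10]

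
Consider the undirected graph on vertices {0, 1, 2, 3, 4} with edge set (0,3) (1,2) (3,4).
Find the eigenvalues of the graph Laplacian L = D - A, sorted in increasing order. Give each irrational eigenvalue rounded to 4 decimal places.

[0, 0, 1, 2, 3]

With the vertex order [0, 1, 2, 3, 4], the degrees are [1, 1, 1, 2, 1], giving D = diag(1, 1, 1, 2, 1) and L = D - A. Since every row of L sums to 0, the all-ones vector is in the kernel and 0 is an eigenvalue. The 2 zero eigenvalues correspond to the 2 connected components. The largest eigenvalue, 3, is at most the vertex count 5.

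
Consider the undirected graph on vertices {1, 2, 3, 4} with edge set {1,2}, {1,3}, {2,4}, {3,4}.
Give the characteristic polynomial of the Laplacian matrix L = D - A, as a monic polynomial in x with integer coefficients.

x^4 - 8x^3 + 20x^2 - 16x

With the vertex order [1, 2, 3, 4], the degrees are [2, 2, 2, 2], giving D = diag(2, 2, 2, 2) and L = D - A. Computing det(xI - L) by cofactor expansion (or equivalently via sum-over-permutations) gives x^4 - 8x^3 + 20x^2 - 16x. Since p(0) = det(-L) = 0, x divides p(x). The largest eigenvalue, 4, is at most the vertex count 4.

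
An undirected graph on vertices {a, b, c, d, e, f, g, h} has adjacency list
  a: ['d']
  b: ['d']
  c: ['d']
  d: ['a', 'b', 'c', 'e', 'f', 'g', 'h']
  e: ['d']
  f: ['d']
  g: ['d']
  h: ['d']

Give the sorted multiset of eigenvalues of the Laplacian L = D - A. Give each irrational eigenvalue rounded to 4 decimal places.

Reading degrees in the order [a, b, c, d, e, f, g, h] gives [1, 1, 1, 7, 1, 1, 1, 1]; set D = diag(1, 1, 1, 7, 1, 1, 1, 1) and form L = D - A. L is symmetric positive semidefinite, so every eigenvalue is real and nonnegative. The single zero eigenvalue shows the graph is connected. The eigenvalues sum to 14, which equals trace(L) = 2|E|.

[0, 1, 1, 1, 1, 1, 1, 8]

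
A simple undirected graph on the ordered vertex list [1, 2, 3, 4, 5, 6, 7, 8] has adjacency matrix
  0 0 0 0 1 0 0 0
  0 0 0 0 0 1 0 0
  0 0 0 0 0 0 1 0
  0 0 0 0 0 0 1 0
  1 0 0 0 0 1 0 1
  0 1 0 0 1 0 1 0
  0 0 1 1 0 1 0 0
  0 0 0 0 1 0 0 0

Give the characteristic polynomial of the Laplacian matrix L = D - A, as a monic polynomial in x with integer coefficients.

With the vertex order [1, 2, 3, 4, 5, 6, 7, 8], the degrees are [1, 1, 1, 1, 3, 3, 3, 1], giving D = diag(1, 1, 1, 1, 3, 3, 3, 1) and L = D - A. Computing det(xI - L) by cofactor expansion (or equivalently via sum-over-permutations) gives x^8 - 14x^7 + 75x^6 - 196x^5 + 267x^4 - 190x^3 + 65x^2 - 8x. The coefficient of x^7 equals -trace(L) = -14, matching the sum of degrees. There is one zero in the spectrum, matching the 1 component. By the matrix-tree theorem the graph has (1/8) * product of the nonzero eigenvalues = 1 spanning tree.

x^8 - 14x^7 + 75x^6 - 196x^5 + 267x^4 - 190x^3 + 65x^2 - 8x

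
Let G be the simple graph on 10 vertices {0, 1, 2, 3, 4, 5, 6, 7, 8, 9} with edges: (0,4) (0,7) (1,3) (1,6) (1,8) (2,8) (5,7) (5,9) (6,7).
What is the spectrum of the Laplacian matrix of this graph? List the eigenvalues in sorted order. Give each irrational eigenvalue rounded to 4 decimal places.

With the vertex order [0, 1, 2, 3, 4, 5, 6, 7, 8, 9], the degrees are [2, 3, 1, 1, 1, 2, 2, 3, 2, 1], giving D = diag(2, 3, 1, 1, 1, 2, 2, 3, 2, 1) and L = D - A. The multiplicity of 0 as a Laplacian eigenvalue equals the number of connected components. There is one zero in the spectrum, matching the 1 component.

[0, 0.1561, 0.3820, 0.5965, 1.1864, 2, 2.4539, 2.6180, 4.0305, 4.5767]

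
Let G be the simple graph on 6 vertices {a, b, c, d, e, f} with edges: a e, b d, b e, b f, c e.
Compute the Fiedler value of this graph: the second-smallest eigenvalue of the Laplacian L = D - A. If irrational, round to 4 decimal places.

0.4384

Each diagonal entry of L is the vertex degree and each off-diagonal entry is -1 where an edge is present, 0 otherwise; in the order [a, b, c, d, e, f] the diagonal is [1, 3, 1, 1, 3, 1]. Computing the eigenvalues of L and sorting gives [0, 0.4384, 1, 1, 3, 4.5616]. The Fiedler value lambda_2 = 0.4384 is strictly positive, so the graph is connected. By the matrix-tree theorem the graph has (1/6) * product of the nonzero eigenvalues = 1 spanning tree.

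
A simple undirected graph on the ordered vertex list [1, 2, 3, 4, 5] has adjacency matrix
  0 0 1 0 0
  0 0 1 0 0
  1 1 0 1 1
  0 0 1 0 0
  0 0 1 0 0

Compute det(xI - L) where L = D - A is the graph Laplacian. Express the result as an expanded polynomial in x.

x^5 - 8x^4 + 18x^3 - 16x^2 + 5x

With the vertex order [1, 2, 3, 4, 5], the degrees are [1, 1, 4, 1, 1], giving D = diag(1, 1, 4, 1, 1) and L = D - A. The eigenvalues of L are [0, 1, 1, 1, 5]; the characteristic polynomial is the product of (x - lambda_i), which multiplies out to x^5 - 8x^4 + 18x^3 - 16x^2 + 5x. The coefficient of x^4 equals -trace(L) = -8, matching the sum of degrees. The largest eigenvalue, 5, is at most the vertex count 5. By the matrix-tree theorem the graph has (1/5) * product of the nonzero eigenvalues = 1 spanning tree.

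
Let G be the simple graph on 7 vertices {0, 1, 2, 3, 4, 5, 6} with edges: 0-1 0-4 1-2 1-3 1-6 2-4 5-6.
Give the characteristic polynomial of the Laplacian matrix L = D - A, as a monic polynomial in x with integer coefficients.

x^7 - 14x^6 + 74x^5 - 188x^4 + 238x^3 - 138x^2 + 28x

Each diagonal entry of L is the vertex degree and each off-diagonal entry is -1 where an edge is present, 0 otherwise; in the order [0, 1, 2, 3, 4, 5, 6] the diagonal is [2, 4, 2, 1, 2, 1, 2]. Computing det(xI - L) by cofactor expansion (or equivalently via sum-over-permutations) gives x^7 - 14x^6 + 74x^5 - 188x^4 + 238x^3 - 138x^2 + 28x. The constant term is 0 because L is singular (the all-ones vector lies in its kernel).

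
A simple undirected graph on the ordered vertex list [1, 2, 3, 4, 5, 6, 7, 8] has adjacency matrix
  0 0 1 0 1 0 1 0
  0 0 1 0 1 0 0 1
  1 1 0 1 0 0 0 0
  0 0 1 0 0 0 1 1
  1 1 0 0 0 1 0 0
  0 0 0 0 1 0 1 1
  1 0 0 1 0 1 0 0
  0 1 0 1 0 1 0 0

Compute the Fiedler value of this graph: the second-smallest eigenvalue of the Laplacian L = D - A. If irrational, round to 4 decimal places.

Reading degrees in the order [1, 2, 3, 4, 5, 6, 7, 8] gives [3, 3, 3, 3, 3, 3, 3, 3]; set D = diag(3, 3, 3, 3, 3, 3, 3, 3) and form L = D - A. The sorted Laplacian eigenvalues are [0, 2, 2, 2, 4, 4, 4, 6]; the algebraic connectivity is the second entry, 2. The largest eigenvalue, 6, is at most the vertex count 8.

2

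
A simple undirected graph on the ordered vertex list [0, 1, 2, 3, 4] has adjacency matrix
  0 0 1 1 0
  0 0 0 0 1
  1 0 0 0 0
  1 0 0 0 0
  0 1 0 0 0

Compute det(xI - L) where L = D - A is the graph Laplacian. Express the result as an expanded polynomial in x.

Reading degrees in the order [0, 1, 2, 3, 4] gives [2, 1, 1, 1, 1]; set D = diag(2, 1, 1, 1, 1) and form L = D - A. L has integer entries, so p(x) = det(xI - L) has integer coefficients. Expanding the determinant yields x^5 - 6x^4 + 11x^3 - 6x^2. The coefficient of x^4 equals -trace(L) = -6, matching the sum of degrees. The eigenvalues sum to 6, which equals trace(L) = 2|E|. There are 2 zeros in the spectrum, matching the 2 components.

x^5 - 6x^4 + 11x^3 - 6x^2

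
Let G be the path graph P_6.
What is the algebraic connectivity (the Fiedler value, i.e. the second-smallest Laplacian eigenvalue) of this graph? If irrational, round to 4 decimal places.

0.2679

The graph has 6 vertices and degree multiset [2, 2, 2, 2, 1, 1]; D is the diagonal matrix of degrees and L = D - A. Computing the eigenvalues of L and sorting gives [0, 0.2679, 1, 2, 3, 3.7321]. The Fiedler value lambda_2 = 0.2679 is strictly positive, so the graph is connected.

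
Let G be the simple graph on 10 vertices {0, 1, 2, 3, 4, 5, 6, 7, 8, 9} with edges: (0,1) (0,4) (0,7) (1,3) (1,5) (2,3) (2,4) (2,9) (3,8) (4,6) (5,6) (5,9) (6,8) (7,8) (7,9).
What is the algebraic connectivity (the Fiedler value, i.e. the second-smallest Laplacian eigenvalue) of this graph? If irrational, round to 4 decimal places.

2

Reading degrees in the order [0, 1, 2, 3, 4, 5, 6, 7, 8, 9] gives [3, 3, 3, 3, 3, 3, 3, 3, 3, 3]; set D = diag(3, 3, 3, 3, 3, 3, 3, 3, 3, 3) and form L = D - A. The smallest Laplacian eigenvalue is always 0. The next one, lambda_2 = 2, measures how hard the graph is to disconnect: larger values mean better connectivity.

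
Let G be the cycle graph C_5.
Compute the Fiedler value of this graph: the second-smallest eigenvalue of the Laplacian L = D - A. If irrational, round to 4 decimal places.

1.3820

The graph has 5 vertices and degree multiset [2, 2, 2, 2, 2]; D is the diagonal matrix of degrees and L = D - A. The sorted Laplacian eigenvalues are [0, 1.3820, 1.3820, 3.6180, 3.6180]; the algebraic connectivity is the second entry, 1.3820. The largest eigenvalue, 3.6180, is at most the vertex count 5.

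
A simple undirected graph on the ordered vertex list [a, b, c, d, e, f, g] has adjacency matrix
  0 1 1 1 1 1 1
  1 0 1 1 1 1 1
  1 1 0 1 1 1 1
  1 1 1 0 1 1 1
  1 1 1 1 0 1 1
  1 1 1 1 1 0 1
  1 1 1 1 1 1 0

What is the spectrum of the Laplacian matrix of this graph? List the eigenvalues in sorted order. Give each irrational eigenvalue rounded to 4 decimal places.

Reading degrees in the order [a, b, c, d, e, f, g] gives [6, 6, 6, 6, 6, 6, 6]; set D = diag(6, 6, 6, 6, 6, 6, 6) and form L = D - A. The multiplicity of 0 as a Laplacian eigenvalue equals the number of connected components. The single zero eigenvalue shows the graph is connected. There is one zero in the spectrum, matching the 1 component.

[0, 7, 7, 7, 7, 7, 7]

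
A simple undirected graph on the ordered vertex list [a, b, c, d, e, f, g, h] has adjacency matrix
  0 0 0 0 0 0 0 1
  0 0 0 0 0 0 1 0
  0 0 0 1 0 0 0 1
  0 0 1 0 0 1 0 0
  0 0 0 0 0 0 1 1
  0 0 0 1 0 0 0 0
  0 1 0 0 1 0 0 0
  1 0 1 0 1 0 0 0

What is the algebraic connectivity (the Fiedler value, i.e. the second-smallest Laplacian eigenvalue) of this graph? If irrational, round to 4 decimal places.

0.1981

With the vertex order [a, b, c, d, e, f, g, h], the degrees are [1, 1, 2, 2, 2, 1, 2, 3], giving D = diag(1, 1, 2, 2, 2, 1, 2, 3) and L = D - A. Computing the eigenvalues of L and sorting gives [0, 0.1981, 0.4915, 1.3204, 1.5550, 2.8258, 3.2470, 4.3623]. The Fiedler value lambda_2 = 0.1981 is strictly positive, so the graph is connected. There is one zero in the spectrum, matching the 1 component.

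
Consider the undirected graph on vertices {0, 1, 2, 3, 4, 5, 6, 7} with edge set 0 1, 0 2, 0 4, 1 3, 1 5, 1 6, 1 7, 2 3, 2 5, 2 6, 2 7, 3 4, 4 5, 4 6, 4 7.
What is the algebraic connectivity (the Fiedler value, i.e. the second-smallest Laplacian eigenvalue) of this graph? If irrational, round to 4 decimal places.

3

With the vertex order [0, 1, 2, 3, 4, 5, 6, 7], the degrees are [3, 5, 5, 3, 5, 3, 3, 3], giving D = diag(3, 5, 5, 3, 5, 3, 3, 3) and L = D - A. The sorted Laplacian eigenvalues are [0, 3, 3, 3, 3, 5, 5, 8]; the algebraic connectivity is the second entry, 3. The eigenvalues sum to 30, which equals trace(L) = 2|E|. The largest eigenvalue, 8, is at most the vertex count 8.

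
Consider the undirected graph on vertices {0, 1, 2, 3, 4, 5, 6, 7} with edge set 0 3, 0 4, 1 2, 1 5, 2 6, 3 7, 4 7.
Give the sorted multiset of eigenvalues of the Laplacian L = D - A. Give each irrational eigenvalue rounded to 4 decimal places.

With the vertex order [0, 1, 2, 3, 4, 5, 6, 7], the degrees are [2, 2, 2, 2, 2, 1, 1, 2], giving D = diag(2, 2, 2, 2, 2, 1, 1, 2) and L = D - A. Diagonalising L (or applying a numerical eigensolver to the 8x8 matrix) gives the spectrum above. The 2 zero eigenvalues correspond to the 2 connected components. The largest eigenvalue, 4, is at most the vertex count 8.

[0, 0, 0.5858, 2, 2, 2, 3.4142, 4]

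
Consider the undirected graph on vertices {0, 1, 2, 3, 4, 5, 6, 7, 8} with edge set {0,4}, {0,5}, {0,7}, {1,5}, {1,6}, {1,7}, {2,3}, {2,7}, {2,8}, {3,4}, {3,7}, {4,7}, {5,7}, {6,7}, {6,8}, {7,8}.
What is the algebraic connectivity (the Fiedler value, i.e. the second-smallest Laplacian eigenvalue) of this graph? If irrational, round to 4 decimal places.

Each diagonal entry of L is the vertex degree and each off-diagonal entry is -1 where an edge is present, 0 otherwise; in the order [0, 1, 2, 3, 4, 5, 6, 7, 8] the diagonal is [3, 3, 3, 3, 3, 3, 3, 8, 3]. The smallest Laplacian eigenvalue is always 0. The next one, lambda_2 = 1.5858, measures how hard the graph is to disconnect: larger values mean better connectivity. The eigenvalues sum to 32, which equals trace(L) = 2|E|.

1.5858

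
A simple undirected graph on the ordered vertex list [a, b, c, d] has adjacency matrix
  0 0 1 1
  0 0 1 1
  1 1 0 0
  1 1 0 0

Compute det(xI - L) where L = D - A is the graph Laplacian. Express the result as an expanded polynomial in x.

Each diagonal entry of L is the vertex degree and each off-diagonal entry is -1 where an edge is present, 0 otherwise; in the order [a, b, c, d] the diagonal is [2, 2, 2, 2]. Computing det(xI - L) by cofactor expansion (or equivalently via sum-over-permutations) gives x^4 - 8x^3 + 20x^2 - 16x. The constant term is 0 because L is singular (the all-ones vector lies in its kernel). The eigenvalues sum to 8, which equals trace(L) = 2|E|. The largest eigenvalue, 4, is at most the vertex count 4.

x^4 - 8x^3 + 20x^2 - 16x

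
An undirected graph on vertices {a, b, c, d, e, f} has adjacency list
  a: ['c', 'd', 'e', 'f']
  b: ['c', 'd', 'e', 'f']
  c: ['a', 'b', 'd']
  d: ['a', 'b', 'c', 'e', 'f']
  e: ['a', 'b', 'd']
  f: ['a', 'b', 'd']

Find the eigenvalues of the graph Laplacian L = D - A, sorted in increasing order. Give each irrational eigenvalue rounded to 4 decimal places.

[0, 3, 3, 4, 6, 6]

With the vertex order [a, b, c, d, e, f], the degrees are [4, 4, 3, 5, 3, 3], giving D = diag(4, 4, 3, 5, 3, 3) and L = D - A. Diagonalising L (or applying a numerical eigensolver to the 6x6 matrix) gives the spectrum above. The eigenvalues sum to 22, which equals trace(L) = 2|E|. There is one zero in the spectrum, matching the 1 component.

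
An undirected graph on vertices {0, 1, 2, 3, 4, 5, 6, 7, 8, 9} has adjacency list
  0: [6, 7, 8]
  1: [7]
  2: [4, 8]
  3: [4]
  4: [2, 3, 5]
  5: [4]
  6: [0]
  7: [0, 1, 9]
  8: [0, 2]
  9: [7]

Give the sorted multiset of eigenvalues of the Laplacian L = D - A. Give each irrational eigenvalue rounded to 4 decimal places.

[0, 0.1338, 0.5188, 1, 1, 1, 2.3111, 3.2108, 4.1701, 4.6554]

Each diagonal entry of L is the vertex degree and each off-diagonal entry is -1 where an edge is present, 0 otherwise; in the order [0, 1, 2, 3, 4, 5, 6, 7, 8, 9] the diagonal is [3, 1, 2, 1, 3, 1, 1, 3, 2, 1]. The multiplicity of 0 as a Laplacian eigenvalue equals the number of connected components. The single zero eigenvalue shows the graph is connected.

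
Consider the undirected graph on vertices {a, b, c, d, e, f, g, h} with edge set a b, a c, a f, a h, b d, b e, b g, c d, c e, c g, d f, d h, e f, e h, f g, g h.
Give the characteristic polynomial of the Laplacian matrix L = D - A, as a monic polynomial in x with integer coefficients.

x^8 - 32x^7 + 432x^6 - 3200x^5 + 14080x^4 - 36864x^3 + 53248x^2 - 32768x

Each diagonal entry of L is the vertex degree and each off-diagonal entry is -1 where an edge is present, 0 otherwise; in the order [a, b, c, d, e, f, g, h] the diagonal is [4, 4, 4, 4, 4, 4, 4, 4]. Computing det(xI - L) by cofactor expansion (or equivalently via sum-over-permutations) gives x^8 - 32x^7 + 432x^6 - 3200x^5 + 14080x^4 - 36864x^3 + 53248x^2 - 32768x. The coefficient of x^7 equals -trace(L) = -32, matching the sum of degrees. By the matrix-tree theorem the graph has (1/8) * product of the nonzero eigenvalues = 4096 spanning trees.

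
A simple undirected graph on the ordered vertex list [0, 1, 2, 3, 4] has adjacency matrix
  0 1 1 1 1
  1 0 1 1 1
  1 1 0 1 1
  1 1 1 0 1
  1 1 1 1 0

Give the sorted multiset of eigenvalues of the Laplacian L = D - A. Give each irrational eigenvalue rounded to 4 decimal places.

With the vertex order [0, 1, 2, 3, 4], the degrees are [4, 4, 4, 4, 4], giving D = diag(4, 4, 4, 4, 4) and L = D - A. The multiplicity of 0 as a Laplacian eigenvalue equals the number of connected components. The single zero eigenvalue shows the graph is connected. The largest eigenvalue, 5, is at most the vertex count 5.

[0, 5, 5, 5, 5]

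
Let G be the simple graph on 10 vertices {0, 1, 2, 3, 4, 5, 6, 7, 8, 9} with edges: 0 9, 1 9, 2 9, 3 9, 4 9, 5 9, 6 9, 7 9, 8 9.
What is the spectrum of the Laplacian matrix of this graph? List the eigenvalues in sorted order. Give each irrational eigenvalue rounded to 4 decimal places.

[0, 1, 1, 1, 1, 1, 1, 1, 1, 10]

Each diagonal entry of L is the vertex degree and each off-diagonal entry is -1 where an edge is present, 0 otherwise; in the order [0, 1, 2, 3, 4, 5, 6, 7, 8, 9] the diagonal is [1, 1, 1, 1, 1, 1, 1, 1, 1, 9]. Since every row of L sums to 0, the all-ones vector is in the kernel and 0 is an eigenvalue. The single zero eigenvalue shows the graph is connected. By the matrix-tree theorem the graph has (1/10) * product of the nonzero eigenvalues = 1 spanning tree.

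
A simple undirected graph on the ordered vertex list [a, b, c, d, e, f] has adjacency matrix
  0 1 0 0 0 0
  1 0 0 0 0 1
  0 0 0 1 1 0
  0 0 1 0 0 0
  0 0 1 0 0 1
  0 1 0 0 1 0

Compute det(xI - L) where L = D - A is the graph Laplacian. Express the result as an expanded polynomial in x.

Reading degrees in the order [a, b, c, d, e, f] gives [1, 2, 2, 1, 2, 2]; set D = diag(1, 2, 2, 1, 2, 2) and form L = D - A. Computing det(xI - L) by cofactor expansion (or equivalently via sum-over-permutations) gives x^6 - 10x^5 + 36x^4 - 56x^3 + 35x^2 - 6x. The coefficient of x^5 equals -trace(L) = -10, matching the sum of degrees. The largest eigenvalue, 3.7321, is at most the vertex count 6. The eigenvalues sum to 10, which equals trace(L) = 2|E|.

x^6 - 10x^5 + 36x^4 - 56x^3 + 35x^2 - 6x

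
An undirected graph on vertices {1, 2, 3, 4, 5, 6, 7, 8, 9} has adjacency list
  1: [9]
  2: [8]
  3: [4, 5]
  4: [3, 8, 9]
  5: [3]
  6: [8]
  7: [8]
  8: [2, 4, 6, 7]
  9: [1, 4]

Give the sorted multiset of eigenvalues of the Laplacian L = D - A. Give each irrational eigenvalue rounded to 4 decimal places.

Each diagonal entry of L is the vertex degree and each off-diagonal entry is -1 where an edge is present, 0 otherwise; in the order [1, 2, 3, 4, 5, 6, 7, 8, 9] the diagonal is [1, 1, 2, 3, 1, 1, 1, 4, 2]. Since every row of L sums to 0, the all-ones vector is in the kernel and 0 is an eigenvalue. The single zero eigenvalue shows the graph is connected. The largest eigenvalue, 5.3028, is at most the vertex count 9.

[0, 0.2679, 0.3820, 1, 1, 1.6972, 2.6180, 3.7321, 5.3028]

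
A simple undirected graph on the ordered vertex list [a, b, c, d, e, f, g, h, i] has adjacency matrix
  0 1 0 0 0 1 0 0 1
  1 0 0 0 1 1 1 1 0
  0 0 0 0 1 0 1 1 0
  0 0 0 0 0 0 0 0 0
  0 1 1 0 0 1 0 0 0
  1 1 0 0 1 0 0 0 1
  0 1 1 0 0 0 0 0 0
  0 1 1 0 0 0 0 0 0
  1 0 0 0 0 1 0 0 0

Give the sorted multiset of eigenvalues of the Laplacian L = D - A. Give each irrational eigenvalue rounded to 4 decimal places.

[0, 0, 0.8701, 2, 2.4552, 3.1170, 4, 5.1839, 6.3739]

Reading degrees in the order [a, b, c, d, e, f, g, h, i] gives [3, 5, 3, 0, 3, 4, 2, 2, 2]; set D = diag(3, 5, 3, 0, 3, 4, 2, 2, 2) and form L = D - A. Since every row of L sums to 0, the all-ones vector is in the kernel and 0 is an eigenvalue. The 2 zero eigenvalues correspond to the 2 connected components. The largest eigenvalue, 6.3739, is at most the vertex count 9. The eigenvalues sum to 24, which equals trace(L) = 2|E|.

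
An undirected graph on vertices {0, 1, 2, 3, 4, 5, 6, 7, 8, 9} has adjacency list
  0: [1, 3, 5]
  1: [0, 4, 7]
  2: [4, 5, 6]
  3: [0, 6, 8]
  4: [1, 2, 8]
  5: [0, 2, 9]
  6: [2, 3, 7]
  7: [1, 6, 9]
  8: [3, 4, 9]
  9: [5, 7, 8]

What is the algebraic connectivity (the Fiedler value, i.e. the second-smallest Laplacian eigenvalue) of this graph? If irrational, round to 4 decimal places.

Each diagonal entry of L is the vertex degree and each off-diagonal entry is -1 where an edge is present, 0 otherwise; in the order [0, 1, 2, 3, 4, 5, 6, 7, 8, 9] the diagonal is [3, 3, 3, 3, 3, 3, 3, 3, 3, 3]. The smallest Laplacian eigenvalue is always 0. The next one, lambda_2 = 2, measures how hard the graph is to disconnect: larger values mean better connectivity. The eigenvalues sum to 30, which equals trace(L) = 2|E|.

2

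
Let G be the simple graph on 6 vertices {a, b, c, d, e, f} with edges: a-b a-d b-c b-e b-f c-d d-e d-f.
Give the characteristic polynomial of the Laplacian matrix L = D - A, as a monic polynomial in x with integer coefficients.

Reading degrees in the order [a, b, c, d, e, f] gives [2, 4, 2, 4, 2, 2]; set D = diag(2, 4, 2, 4, 2, 2) and form L = D - A. L has integer entries, so p(x) = det(xI - L) has integer coefficients. Expanding the determinant yields x^6 - 16x^5 + 96x^4 - 272x^3 + 368x^2 - 192x. The coefficient of x^5 equals -trace(L) = -16, matching the sum of degrees.

x^6 - 16x^5 + 96x^4 - 272x^3 + 368x^2 - 192x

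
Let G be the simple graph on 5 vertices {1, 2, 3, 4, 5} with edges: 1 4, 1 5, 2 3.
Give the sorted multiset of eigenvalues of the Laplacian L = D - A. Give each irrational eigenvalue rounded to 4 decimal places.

[0, 0, 1, 2, 3]

Each diagonal entry of L is the vertex degree and each off-diagonal entry is -1 where an edge is present, 0 otherwise; in the order [1, 2, 3, 4, 5] the diagonal is [2, 1, 1, 1, 1]. Diagonalising L (or applying a numerical eigensolver to the 5x5 matrix) gives the spectrum above. The 2 zero eigenvalues correspond to the 2 connected components. The largest eigenvalue, 3, is at most the vertex count 5.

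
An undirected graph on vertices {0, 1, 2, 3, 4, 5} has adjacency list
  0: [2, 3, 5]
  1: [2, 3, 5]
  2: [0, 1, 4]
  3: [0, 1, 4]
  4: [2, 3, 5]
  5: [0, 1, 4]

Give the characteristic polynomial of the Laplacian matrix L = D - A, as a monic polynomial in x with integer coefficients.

x^6 - 18x^5 + 126x^4 - 432x^3 + 729x^2 - 486x

Reading degrees in the order [0, 1, 2, 3, 4, 5] gives [3, 3, 3, 3, 3, 3]; set D = diag(3, 3, 3, 3, 3, 3) and form L = D - A. Computing det(xI - L) by cofactor expansion (or equivalently via sum-over-permutations) gives x^6 - 18x^5 + 126x^4 - 432x^3 + 729x^2 - 486x. The coefficient of x^5 equals -trace(L) = -18, matching the sum of degrees.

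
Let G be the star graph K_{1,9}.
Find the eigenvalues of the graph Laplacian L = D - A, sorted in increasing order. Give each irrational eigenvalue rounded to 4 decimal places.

The graph has 10 vertices and degree multiset [9, 1, 1, 1, 1, 1, 1, 1, 1, 1]; D is the diagonal matrix of degrees and L = D - A. The multiplicity of 0 as a Laplacian eigenvalue equals the number of connected components. The single zero eigenvalue shows the graph is connected. By the matrix-tree theorem the graph has (1/10) * product of the nonzero eigenvalues = 1 spanning tree.

[0, 1, 1, 1, 1, 1, 1, 1, 1, 10]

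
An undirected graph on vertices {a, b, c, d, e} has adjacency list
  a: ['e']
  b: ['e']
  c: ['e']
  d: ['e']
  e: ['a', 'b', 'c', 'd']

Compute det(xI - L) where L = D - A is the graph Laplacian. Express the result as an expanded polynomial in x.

Reading degrees in the order [a, b, c, d, e] gives [1, 1, 1, 1, 4]; set D = diag(1, 1, 1, 1, 4) and form L = D - A. The eigenvalues of L are [0, 1, 1, 1, 5]; the characteristic polynomial is the product of (x - lambda_i), which multiplies out to x^5 - 8x^4 + 18x^3 - 16x^2 + 5x. The constant term is 0 because L is singular (the all-ones vector lies in its kernel).

x^5 - 8x^4 + 18x^3 - 16x^2 + 5x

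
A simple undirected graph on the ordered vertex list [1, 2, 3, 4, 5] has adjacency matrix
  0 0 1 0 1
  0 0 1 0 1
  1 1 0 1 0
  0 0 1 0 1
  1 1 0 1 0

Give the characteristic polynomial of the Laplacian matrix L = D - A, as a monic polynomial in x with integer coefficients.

x^5 - 12x^4 + 51x^3 - 92x^2 + 60x

With the vertex order [1, 2, 3, 4, 5], the degrees are [2, 2, 3, 2, 3], giving D = diag(2, 2, 3, 2, 3) and L = D - A. Computing det(xI - L) by cofactor expansion (or equivalently via sum-over-permutations) gives x^5 - 12x^4 + 51x^3 - 92x^2 + 60x. Since p(0) = det(-L) = 0, x divides p(x). The eigenvalues sum to 12, which equals trace(L) = 2|E|.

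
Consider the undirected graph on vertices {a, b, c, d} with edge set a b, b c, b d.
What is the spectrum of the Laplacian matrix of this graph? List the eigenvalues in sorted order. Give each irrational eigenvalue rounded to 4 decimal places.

[0, 1, 1, 4]

With the vertex order [a, b, c, d], the degrees are [1, 3, 1, 1], giving D = diag(1, 3, 1, 1) and L = D - A. Since every row of L sums to 0, the all-ones vector is in the kernel and 0 is an eigenvalue. The single zero eigenvalue shows the graph is connected. By the matrix-tree theorem the graph has (1/4) * product of the nonzero eigenvalues = 1 spanning tree.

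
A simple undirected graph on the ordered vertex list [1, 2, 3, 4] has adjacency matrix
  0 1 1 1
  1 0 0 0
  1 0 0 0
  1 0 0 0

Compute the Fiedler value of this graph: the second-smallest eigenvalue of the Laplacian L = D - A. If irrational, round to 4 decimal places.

With the vertex order [1, 2, 3, 4], the degrees are [3, 1, 1, 1], giving D = diag(3, 1, 1, 1) and L = D - A. Computing the eigenvalues of L and sorting gives [0, 1, 1, 4]. The Fiedler value lambda_2 = 1 is strictly positive, so the graph is connected.

1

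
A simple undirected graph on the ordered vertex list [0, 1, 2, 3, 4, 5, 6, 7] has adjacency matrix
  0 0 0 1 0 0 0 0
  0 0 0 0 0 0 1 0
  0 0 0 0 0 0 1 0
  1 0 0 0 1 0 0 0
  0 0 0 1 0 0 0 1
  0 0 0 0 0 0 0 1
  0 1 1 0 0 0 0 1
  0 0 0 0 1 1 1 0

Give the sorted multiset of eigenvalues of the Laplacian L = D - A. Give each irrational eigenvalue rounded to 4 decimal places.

Reading degrees in the order [0, 1, 2, 3, 4, 5, 6, 7] gives [1, 1, 1, 2, 2, 1, 3, 3]; set D = diag(1, 1, 1, 2, 2, 1, 3, 3) and form L = D - A. Diagonalising L (or applying a numerical eigensolver to the 8x8 matrix) gives the spectrum above. The largest eigenvalue, 4.6412, is at most the vertex count 8. By the matrix-tree theorem the graph has (1/8) * product of the nonzero eigenvalues = 1 spanning tree.

[0, 0.2243, 0.5858, 1, 1.4108, 2.7237, 3.4142, 4.6412]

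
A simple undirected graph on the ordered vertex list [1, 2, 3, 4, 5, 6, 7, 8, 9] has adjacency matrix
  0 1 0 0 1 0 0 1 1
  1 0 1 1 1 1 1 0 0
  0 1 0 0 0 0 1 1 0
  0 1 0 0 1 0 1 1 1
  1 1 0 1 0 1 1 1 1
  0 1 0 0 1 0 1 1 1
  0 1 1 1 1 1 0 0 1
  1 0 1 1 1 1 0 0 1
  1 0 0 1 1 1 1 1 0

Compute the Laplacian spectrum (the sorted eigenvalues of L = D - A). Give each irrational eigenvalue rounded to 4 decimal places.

[0, 2.8683, 4.0291, 5, 5.4968, 6.4650, 7.7062, 8, 8.4346]

With the vertex order [1, 2, 3, 4, 5, 6, 7, 8, 9], the degrees are [4, 6, 3, 5, 7, 5, 6, 6, 6], giving D = diag(4, 6, 3, 5, 7, 5, 6, 6, 6) and L = D - A. Since every row of L sums to 0, the all-ones vector is in the kernel and 0 is an eigenvalue. By the matrix-tree theorem the graph has (1/9) * product of the nonzero eigenvalues = 118640 spanning trees. The eigenvalues sum to 48, which equals trace(L) = 2|E|.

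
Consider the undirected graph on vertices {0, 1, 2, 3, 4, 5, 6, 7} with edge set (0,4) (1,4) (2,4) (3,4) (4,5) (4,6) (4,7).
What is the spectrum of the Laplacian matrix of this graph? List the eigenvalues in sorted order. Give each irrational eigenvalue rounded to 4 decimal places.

Reading degrees in the order [0, 1, 2, 3, 4, 5, 6, 7] gives [1, 1, 1, 1, 7, 1, 1, 1]; set D = diag(1, 1, 1, 1, 7, 1, 1, 1) and form L = D - A. Since every row of L sums to 0, the all-ones vector is in the kernel and 0 is an eigenvalue. The single zero eigenvalue shows the graph is connected. By the matrix-tree theorem the graph has (1/8) * product of the nonzero eigenvalues = 1 spanning tree.

[0, 1, 1, 1, 1, 1, 1, 8]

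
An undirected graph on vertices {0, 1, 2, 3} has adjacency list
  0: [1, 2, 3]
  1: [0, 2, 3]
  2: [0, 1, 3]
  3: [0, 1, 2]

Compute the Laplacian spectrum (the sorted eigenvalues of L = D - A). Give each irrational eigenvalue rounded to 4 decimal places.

[0, 4, 4, 4]

Each diagonal entry of L is the vertex degree and each off-diagonal entry is -1 where an edge is present, 0 otherwise; in the order [0, 1, 2, 3] the diagonal is [3, 3, 3, 3]. Diagonalising L (or applying a numerical eigensolver to the 4x4 matrix) gives the spectrum above. By the matrix-tree theorem the graph has (1/4) * product of the nonzero eigenvalues = 16 spanning trees.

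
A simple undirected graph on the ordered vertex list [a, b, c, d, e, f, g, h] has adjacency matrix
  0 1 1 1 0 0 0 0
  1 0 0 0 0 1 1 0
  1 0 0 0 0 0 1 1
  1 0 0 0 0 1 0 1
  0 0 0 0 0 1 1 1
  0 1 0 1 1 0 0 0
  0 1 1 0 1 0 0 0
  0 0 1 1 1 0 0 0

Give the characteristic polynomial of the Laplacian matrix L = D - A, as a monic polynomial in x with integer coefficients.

Reading degrees in the order [a, b, c, d, e, f, g, h] gives [3, 3, 3, 3, 3, 3, 3, 3]; set D = diag(3, 3, 3, 3, 3, 3, 3, 3) and form L = D - A. L has integer entries, so p(x) = det(xI - L) has integer coefficients. Expanding the determinant yields x^8 - 24x^7 + 240x^6 - 1296x^5 + 4080x^4 - 7488x^3 + 7424x^2 - 3072x. The constant term is 0 because L is singular (the all-ones vector lies in its kernel). There is one zero in the spectrum, matching the 1 component.

x^8 - 24x^7 + 240x^6 - 1296x^5 + 4080x^4 - 7488x^3 + 7424x^2 - 3072x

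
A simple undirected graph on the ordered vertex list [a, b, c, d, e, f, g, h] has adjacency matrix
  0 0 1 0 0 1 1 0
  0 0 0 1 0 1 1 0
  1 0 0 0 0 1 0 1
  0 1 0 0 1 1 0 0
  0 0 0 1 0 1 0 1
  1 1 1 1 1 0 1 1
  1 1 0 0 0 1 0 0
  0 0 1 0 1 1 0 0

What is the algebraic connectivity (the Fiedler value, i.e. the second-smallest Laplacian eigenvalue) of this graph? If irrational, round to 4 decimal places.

Each diagonal entry of L is the vertex degree and each off-diagonal entry is -1 where an edge is present, 0 otherwise; in the order [a, b, c, d, e, f, g, h] the diagonal is [3, 3, 3, 3, 3, 7, 3, 3]. Computing the eigenvalues of L and sorting gives [0, 1.7530, 1.7530, 3.4450, 3.4450, 4.8019, 4.8019, 8]. The Fiedler value lambda_2 = 1.7530 is strictly positive, so the graph is connected.

1.7530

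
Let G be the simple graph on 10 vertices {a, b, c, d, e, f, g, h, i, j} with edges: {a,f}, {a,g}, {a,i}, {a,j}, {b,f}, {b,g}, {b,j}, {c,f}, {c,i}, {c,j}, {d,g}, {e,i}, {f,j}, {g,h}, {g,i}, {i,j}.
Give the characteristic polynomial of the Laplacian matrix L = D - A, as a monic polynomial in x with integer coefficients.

Reading degrees in the order [a, b, c, d, e, f, g, h, i, j] gives [4, 3, 3, 1, 1, 4, 5, 1, 5, 5]; set D = diag(4, 3, 3, 1, 1, 4, 5, 1, 5, 5) and form L = D - A. Computing det(xI - L) by cofactor expansion (or equivalently via sum-over-permutations) gives x^10 - 32x^9 + 432x^8 - 3204x^7 + 14251x^6 - 38978x^5 + 64737x^4 - 62286x^3 + 31489x^2 - 6410x. The coefficient of x^9 equals -trace(L) = -32, matching the sum of degrees. The largest eigenvalue, 6.9645, is at most the vertex count 10.

x^10 - 32x^9 + 432x^8 - 3204x^7 + 14251x^6 - 38978x^5 + 64737x^4 - 62286x^3 + 31489x^2 - 6410x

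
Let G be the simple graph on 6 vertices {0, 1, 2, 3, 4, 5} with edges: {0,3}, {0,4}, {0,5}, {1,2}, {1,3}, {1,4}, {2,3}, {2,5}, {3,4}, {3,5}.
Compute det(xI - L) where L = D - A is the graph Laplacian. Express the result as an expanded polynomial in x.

Reading degrees in the order [0, 1, 2, 3, 4, 5] gives [3, 3, 3, 5, 3, 3]; set D = diag(3, 3, 3, 5, 3, 3) and form L = D - A. L has integer entries, so p(x) = det(xI - L) has integer coefficients. Expanding the determinant yields x^6 - 20x^5 + 155x^4 - 580x^3 + 1045x^2 - 726x. Since p(0) = det(-L) = 0, x divides p(x). There is one zero in the spectrum, matching the 1 component.

x^6 - 20x^5 + 155x^4 - 580x^3 + 1045x^2 - 726x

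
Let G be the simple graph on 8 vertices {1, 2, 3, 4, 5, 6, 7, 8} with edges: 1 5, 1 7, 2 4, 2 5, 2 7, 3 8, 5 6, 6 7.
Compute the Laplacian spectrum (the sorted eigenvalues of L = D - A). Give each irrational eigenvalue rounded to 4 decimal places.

[0, 0, 0.7639, 2, 2, 3, 3, 5.2361]

Reading degrees in the order [1, 2, 3, 4, 5, 6, 7, 8] gives [2, 3, 1, 1, 3, 2, 3, 1]; set D = diag(2, 3, 1, 1, 3, 2, 3, 1) and form L = D - A. Diagonalising L (or applying a numerical eigensolver to the 8x8 matrix) gives the spectrum above. The 2 zero eigenvalues correspond to the 2 connected components. There are 2 zeros in the spectrum, matching the 2 components.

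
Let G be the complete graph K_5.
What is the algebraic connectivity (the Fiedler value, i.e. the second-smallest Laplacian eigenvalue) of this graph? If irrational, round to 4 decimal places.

5

The graph has 5 vertices and degree multiset [4, 4, 4, 4, 4]; D is the diagonal matrix of degrees and L = D - A. Computing the eigenvalues of L and sorting gives [0, 5, 5, 5, 5]. The Fiedler value lambda_2 = 5 is strictly positive, so the graph is connected. The eigenvalues sum to 20, which equals trace(L) = 2|E|.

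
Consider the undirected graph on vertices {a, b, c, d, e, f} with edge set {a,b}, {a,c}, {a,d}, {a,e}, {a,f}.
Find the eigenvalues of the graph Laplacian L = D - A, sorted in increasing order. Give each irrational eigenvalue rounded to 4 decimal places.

Reading degrees in the order [a, b, c, d, e, f] gives [5, 1, 1, 1, 1, 1]; set D = diag(5, 1, 1, 1, 1, 1) and form L = D - A. Diagonalising L (or applying a numerical eigensolver to the 6x6 matrix) gives the spectrum above. The single zero eigenvalue shows the graph is connected. By the matrix-tree theorem the graph has (1/6) * product of the nonzero eigenvalues = 1 spanning tree. The largest eigenvalue, 6, is at most the vertex count 6.

[0, 1, 1, 1, 1, 6]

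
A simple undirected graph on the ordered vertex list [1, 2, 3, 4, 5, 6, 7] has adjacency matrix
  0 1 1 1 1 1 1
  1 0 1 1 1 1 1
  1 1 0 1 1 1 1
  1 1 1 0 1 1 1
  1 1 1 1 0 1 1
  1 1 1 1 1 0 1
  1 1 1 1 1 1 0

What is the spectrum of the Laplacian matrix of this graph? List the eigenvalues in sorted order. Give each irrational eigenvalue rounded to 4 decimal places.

Each diagonal entry of L is the vertex degree and each off-diagonal entry is -1 where an edge is present, 0 otherwise; in the order [1, 2, 3, 4, 5, 6, 7] the diagonal is [6, 6, 6, 6, 6, 6, 6]. L is symmetric positive semidefinite, so every eigenvalue is real and nonnegative.

[0, 7, 7, 7, 7, 7, 7]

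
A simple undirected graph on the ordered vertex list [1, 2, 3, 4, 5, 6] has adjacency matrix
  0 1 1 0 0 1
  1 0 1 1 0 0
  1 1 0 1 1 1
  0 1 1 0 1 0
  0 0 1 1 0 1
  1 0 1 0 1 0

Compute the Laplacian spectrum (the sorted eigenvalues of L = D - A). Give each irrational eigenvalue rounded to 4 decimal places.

Each diagonal entry of L is the vertex degree and each off-diagonal entry is -1 where an edge is present, 0 otherwise; in the order [1, 2, 3, 4, 5, 6] the diagonal is [3, 3, 5, 3, 3, 3]. The multiplicity of 0 as a Laplacian eigenvalue equals the number of connected components.

[0, 2.3820, 2.3820, 4.6180, 4.6180, 6]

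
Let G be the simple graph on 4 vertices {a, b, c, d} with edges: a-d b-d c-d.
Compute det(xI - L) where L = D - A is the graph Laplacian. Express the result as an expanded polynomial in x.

Each diagonal entry of L is the vertex degree and each off-diagonal entry is -1 where an edge is present, 0 otherwise; in the order [a, b, c, d] the diagonal is [1, 1, 1, 3]. L has integer entries, so p(x) = det(xI - L) has integer coefficients. Expanding the determinant yields x^4 - 6x^3 + 9x^2 - 4x. The coefficient of x^3 equals -trace(L) = -6, matching the sum of degrees. By the matrix-tree theorem the graph has (1/4) * product of the nonzero eigenvalues = 1 spanning tree. There is one zero in the spectrum, matching the 1 component.

x^4 - 6x^3 + 9x^2 - 4x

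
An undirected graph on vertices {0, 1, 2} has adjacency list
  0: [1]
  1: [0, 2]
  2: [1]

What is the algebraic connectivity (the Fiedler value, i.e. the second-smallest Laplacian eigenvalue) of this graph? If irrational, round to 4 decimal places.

With the vertex order [0, 1, 2], the degrees are [1, 2, 1], giving D = diag(1, 2, 1) and L = D - A. The sorted Laplacian eigenvalues are [0, 1, 3]; the algebraic connectivity is the second entry, 1. There is one zero in the spectrum, matching the 1 component.

1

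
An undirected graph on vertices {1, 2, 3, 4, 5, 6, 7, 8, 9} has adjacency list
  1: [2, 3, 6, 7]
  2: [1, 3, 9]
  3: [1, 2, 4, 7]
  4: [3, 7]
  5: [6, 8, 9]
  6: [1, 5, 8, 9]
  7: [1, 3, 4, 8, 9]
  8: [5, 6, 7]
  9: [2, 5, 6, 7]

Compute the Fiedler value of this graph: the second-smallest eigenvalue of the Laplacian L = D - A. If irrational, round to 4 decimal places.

With the vertex order [1, 2, 3, 4, 5, 6, 7, 8, 9], the degrees are [4, 3, 4, 2, 3, 4, 5, 3, 4], giving D = diag(4, 3, 4, 2, 3, 4, 5, 3, 4) and L = D - A. Computing the eigenvalues of L and sorting gives [0, 1.1783, 2.0343, 3.3071, 4, 4.3627, 4.6515, 5.4702, 6.9960]. The Fiedler value lambda_2 = 1.1783 is strictly positive, so the graph is connected. By the matrix-tree theorem the graph has (1/9) * product of the nonzero eigenvalues = 2736 spanning trees. There is one zero in the spectrum, matching the 1 component.

1.1783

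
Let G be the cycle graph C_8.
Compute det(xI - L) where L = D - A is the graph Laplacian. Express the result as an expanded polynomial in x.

The graph has 8 vertices and degree multiset [2, 2, 2, 2, 2, 2, 2, 2]; D is the diagonal matrix of degrees and L = D - A. Computing det(xI - L) by cofactor expansion (or equivalently via sum-over-permutations) gives x^8 - 16x^7 + 104x^6 - 352x^5 + 660x^4 - 672x^3 + 336x^2 - 64x. The coefficient of x^7 equals -trace(L) = -16, matching the sum of degrees. There is one zero in the spectrum, matching the 1 component.

x^8 - 16x^7 + 104x^6 - 352x^5 + 660x^4 - 672x^3 + 336x^2 - 64x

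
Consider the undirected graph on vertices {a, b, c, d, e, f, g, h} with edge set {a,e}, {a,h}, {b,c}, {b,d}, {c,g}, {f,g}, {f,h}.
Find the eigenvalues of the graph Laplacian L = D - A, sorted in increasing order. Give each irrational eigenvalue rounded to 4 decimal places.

With the vertex order [a, b, c, d, e, f, g, h], the degrees are [2, 2, 2, 1, 1, 2, 2, 2], giving D = diag(2, 2, 2, 1, 1, 2, 2, 2) and L = D - A. Diagonalising L (or applying a numerical eigensolver to the 8x8 matrix) gives the spectrum above. The single zero eigenvalue shows the graph is connected. There is one zero in the spectrum, matching the 1 component. The largest eigenvalue, 3.8478, is at most the vertex count 8.

[0, 0.1522, 0.5858, 1.2346, 2, 2.7654, 3.4142, 3.8478]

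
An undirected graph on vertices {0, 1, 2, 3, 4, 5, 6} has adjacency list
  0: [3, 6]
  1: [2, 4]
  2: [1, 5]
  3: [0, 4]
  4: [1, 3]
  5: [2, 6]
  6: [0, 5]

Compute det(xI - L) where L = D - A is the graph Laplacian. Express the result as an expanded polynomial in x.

Reading degrees in the order [0, 1, 2, 3, 4, 5, 6] gives [2, 2, 2, 2, 2, 2, 2]; set D = diag(2, 2, 2, 2, 2, 2, 2) and form L = D - A. L has integer entries, so p(x) = det(xI - L) has integer coefficients. Expanding the determinant yields x^7 - 14x^6 + 77x^5 - 210x^4 + 294x^3 - 196x^2 + 49x. The constant term is 0 because L is singular (the all-ones vector lies in its kernel). There is one zero in the spectrum, matching the 1 component.

x^7 - 14x^6 + 77x^5 - 210x^4 + 294x^3 - 196x^2 + 49x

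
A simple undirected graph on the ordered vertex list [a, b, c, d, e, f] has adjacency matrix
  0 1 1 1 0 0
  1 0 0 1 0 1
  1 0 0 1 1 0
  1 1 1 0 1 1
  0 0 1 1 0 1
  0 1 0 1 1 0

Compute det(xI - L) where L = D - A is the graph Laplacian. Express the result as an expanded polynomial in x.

x^6 - 20x^5 + 155x^4 - 580x^3 + 1045x^2 - 726x

With the vertex order [a, b, c, d, e, f], the degrees are [3, 3, 3, 5, 3, 3], giving D = diag(3, 3, 3, 5, 3, 3) and L = D - A. L has integer entries, so p(x) = det(xI - L) has integer coefficients. Expanding the determinant yields x^6 - 20x^5 + 155x^4 - 580x^3 + 1045x^2 - 726x. Since p(0) = det(-L) = 0, x divides p(x). There is one zero in the spectrum, matching the 1 component. The largest eigenvalue, 6, is at most the vertex count 6.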